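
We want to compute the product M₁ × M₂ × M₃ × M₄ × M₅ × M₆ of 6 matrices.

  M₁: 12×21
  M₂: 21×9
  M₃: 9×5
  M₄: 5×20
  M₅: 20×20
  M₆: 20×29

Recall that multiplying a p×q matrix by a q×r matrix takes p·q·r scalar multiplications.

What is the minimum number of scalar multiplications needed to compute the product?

8845

Adjacent pairs: M₁M₂ = 12·21·9 = 2268; M₂M₃ = 21·9·5 = 945; M₃M₄ = 9·5·20 = 900; M₄M₅ = 5·20·20 = 2000; M₅M₆ = 20·20·29 = 11600.
Length 3: M₁..M₃: k=1: 0+945+12·21·5=2205; k=2: 2268+0+12·9·5=2808 → min 2205 | M₂..M₄: k=2: 0+900+21·9·20=4680; k=3: 945+0+21·5·20=3045 → min 3045 | M₃..M₅: k=3: 0+2000+9·5·20=2900; k=4: 900+0+9·20·20=4500 → min 2900 | M₄..M₆: k=4: 0+11600+5·20·29=14500; k=5: 2000+0+5·20·29=4900 → min 4900.
Length 4: M₁..M₄: k=1: 0+3045+12·21·20=8085; k=2: 2268+900+12·9·20=5328; k=3: 2205+0+12·5·20=3405 → min 3405 | M₂..M₅: k=2: 0+2900+21·9·20=6680; k=3: 945+2000+21·5·20=5045; k=4: 3045+0+21·20·20=11445 → min 5045 | M₃..M₆: k=3: 0+4900+9·5·29=6205; k=4: 900+11600+9·20·29=17720; k=5: 2900+0+9·20·29=8120 → min 6205.
Length 5: M₁..M₅: k=1: 0+5045+12·21·20=10085; k=2: 2268+2900+12·9·20=7328; k=3: 2205+2000+12·5·20=5405; k=4: 3405+0+12·20·20=8205 → min 5405 | M₂..M₆: k=2: 0+6205+21·9·29=11686; k=3: 945+4900+21·5·29=8890; k=4: 3045+11600+21·20·29=26825; k=5: 5045+0+21·20·29=17225 → min 8890.
Length 6: M₁..M₆: k=1: 0+8890+12·21·29=16198; k=2: 2268+6205+12·9·29=11605; k=3: 2205+4900+12·5·29=8845; k=4: 3405+11600+12·20·29=21965; k=5: 5405+0+12·20·29=12365 → min 8845.
Optimal order: ((M₁ × (M₂ × M₃)) × ((M₄ × M₅) × M₆)) with cost 8845.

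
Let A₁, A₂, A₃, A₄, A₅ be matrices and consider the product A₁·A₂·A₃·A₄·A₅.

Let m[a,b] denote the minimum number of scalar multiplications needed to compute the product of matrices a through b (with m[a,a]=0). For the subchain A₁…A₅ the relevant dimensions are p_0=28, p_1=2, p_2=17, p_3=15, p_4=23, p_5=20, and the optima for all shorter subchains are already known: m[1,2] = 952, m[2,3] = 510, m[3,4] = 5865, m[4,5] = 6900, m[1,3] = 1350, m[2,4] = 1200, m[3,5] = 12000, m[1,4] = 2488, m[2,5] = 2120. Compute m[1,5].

m[1,5] = min over k∈[1,4] of m[1,k]+m[k+1,5]+p_{0}·p_k·p_{5}.
k=1: 0 + 2120 + 28·2·20 = 3240; k=2: 952 + 12000 + 28·17·20 = 22472; k=3: 1350 + 6900 + 28·15·20 = 16650; k=4: 2488 + 0 + 28·23·20 = 15368.
Minimum: 3240 at k=1.

3240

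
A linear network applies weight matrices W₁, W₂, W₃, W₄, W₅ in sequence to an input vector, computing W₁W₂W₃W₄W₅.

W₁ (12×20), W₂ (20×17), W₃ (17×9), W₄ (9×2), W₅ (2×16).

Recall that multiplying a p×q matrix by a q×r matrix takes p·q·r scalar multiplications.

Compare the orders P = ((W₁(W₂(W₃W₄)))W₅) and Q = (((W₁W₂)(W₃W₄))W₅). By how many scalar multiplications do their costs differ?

Order P = ((W₁(W₂(W₃W₄)))W₅): (W₃W₄): 17×9 by 9×2 → 17×2, cost 17·9·2 = 306; (W₂(W₃W₄)): 20×17 by 17×2 → 20×2, cost 20·17·2 = 680; cumulative 986; (W₁(W₂(W₃W₄))): 12×20 by 20×2 → 12×2, cost 12·20·2 = 480; cumulative 1466; ((W₁(W₂(W₃W₄)))W₅): 12×2 by 2×16 → 12×16, cost 12·2·16 = 384; cumulative 1850. Total 1850.
Order Q = (((W₁W₂)(W₃W₄))W₅): (W₁W₂): 12×20 by 20×17 → 12×17, cost 12·20·17 = 4080; (W₃W₄): 17×9 by 9×2 → 17×2, cost 17·9·2 = 306; ((W₁W₂)(W₃W₄)): 12×17 by 17×2 → 12×2, cost 12·17·2 = 408; cumulative 4794; (((W₁W₂)(W₃W₄))W₅): 12×2 by 2×16 → 12×16, cost 12·2·16 = 384; cumulative 5178. Total 5178.
Difference: |1850 − 5178| = 3328.

3328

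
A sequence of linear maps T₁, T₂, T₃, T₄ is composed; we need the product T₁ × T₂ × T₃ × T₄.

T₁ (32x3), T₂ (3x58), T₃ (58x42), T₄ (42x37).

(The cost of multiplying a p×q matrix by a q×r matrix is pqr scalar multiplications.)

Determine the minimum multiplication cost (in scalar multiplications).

Adjacent pairs: T₁T₂ = 32·3·58 = 5568; T₂T₃ = 3·58·42 = 7308; T₃T₄ = 58·42·37 = 90132.
Length 3: T₁..T₃: k=1: 0+7308+32·3·42=11340; k=2: 5568+0+32·58·42=83520 → min 11340 | T₂..T₄: k=2: 0+90132+3·58·37=96570; k=3: 7308+0+3·42·37=11970 → min 11970.
Length 4: T₁..T₄: k=1: 0+11970+32·3·37=15522; k=2: 5568+90132+32·58·37=164372; k=3: 11340+0+32·42·37=61068 → min 15522.
Optimal order: (T₁ × ((T₂ × T₃) × T₄)) with cost 15522.

15522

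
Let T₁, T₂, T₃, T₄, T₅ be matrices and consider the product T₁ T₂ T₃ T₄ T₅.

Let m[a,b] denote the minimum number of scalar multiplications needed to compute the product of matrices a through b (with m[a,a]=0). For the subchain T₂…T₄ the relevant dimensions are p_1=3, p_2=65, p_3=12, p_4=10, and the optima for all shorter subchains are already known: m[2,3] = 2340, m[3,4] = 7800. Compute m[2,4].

2700

m[2,4] = min over k∈[2,3] of m[2,k]+m[k+1,4]+p_{1}·p_k·p_{4}.
k=2: 0 + 7800 + 3·65·10 = 9750; k=3: 2340 + 0 + 3·12·10 = 2700.
Minimum: 2700 at k=3.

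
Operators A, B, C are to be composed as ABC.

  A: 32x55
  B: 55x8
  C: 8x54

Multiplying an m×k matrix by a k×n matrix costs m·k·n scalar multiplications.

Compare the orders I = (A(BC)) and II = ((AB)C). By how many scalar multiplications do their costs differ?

90896

Order I = (A(BC)): (BC): 55×8 by 8×54 → 55×54, cost 55·8·54 = 23760; (A(BC)): 32×55 by 55×54 → 32×54, cost 32·55·54 = 95040; cumulative 118800. Total 118800.
Order II = ((AB)C): (AB): 32×55 by 55×8 → 32×8, cost 32·55·8 = 14080; ((AB)C): 32×8 by 8×54 → 32×54, cost 32·8·54 = 13824; cumulative 27904. Total 27904.
Difference: |118800 − 27904| = 90896.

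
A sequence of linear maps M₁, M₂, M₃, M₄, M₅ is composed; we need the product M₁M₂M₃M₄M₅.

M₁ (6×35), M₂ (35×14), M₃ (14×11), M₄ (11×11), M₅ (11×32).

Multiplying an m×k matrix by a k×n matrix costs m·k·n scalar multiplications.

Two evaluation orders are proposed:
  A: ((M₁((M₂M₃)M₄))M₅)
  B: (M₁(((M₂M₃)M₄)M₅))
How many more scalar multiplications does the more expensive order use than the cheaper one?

14618

Order A = ((M₁((M₂M₃)M₄))M₅): (M₂M₃): 35×14 by 14×11 → 35×11, cost 35·14·11 = 5390; ((M₂M₃)M₄): 35×11 by 11×11 → 35×11, cost 35·11·11 = 4235; cumulative 9625; (M₁((M₂M₃)M₄)): 6×35 by 35×11 → 6×11, cost 6·35·11 = 2310; cumulative 11935; ((M₁((M₂M₃)M₄))M₅): 6×11 by 11×32 → 6×32, cost 6·11·32 = 2112; cumulative 14047. Total 14047.
Order B = (M₁(((M₂M₃)M₄)M₅)): (M₂M₃): 35×14 by 14×11 → 35×11, cost 35·14·11 = 5390; ((M₂M₃)M₄): 35×11 by 11×11 → 35×11, cost 35·11·11 = 4235; cumulative 9625; (((M₂M₃)M₄)M₅): 35×11 by 11×32 → 35×32, cost 35·11·32 = 12320; cumulative 21945; (M₁(((M₂M₃)M₄)M₅)): 6×35 by 35×32 → 6×32, cost 6·35·32 = 6720; cumulative 28665. Total 28665.
Difference: |14047 − 28665| = 14618.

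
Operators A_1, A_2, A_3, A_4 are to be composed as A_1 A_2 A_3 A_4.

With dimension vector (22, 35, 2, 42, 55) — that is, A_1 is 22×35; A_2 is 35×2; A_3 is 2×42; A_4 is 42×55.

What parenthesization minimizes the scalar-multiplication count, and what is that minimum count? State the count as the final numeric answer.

Adjacent pairs: A_1A_2 = 22·35·2 = 1540; A_2A_3 = 35·2·42 = 2940; A_3A_4 = 2·42·55 = 4620.
Length 3: A_1..A_3: k=1: 0+2940+22·35·42=35280; k=2: 1540+0+22·2·42=3388 → min 3388 | A_2..A_4: k=2: 0+4620+35·2·55=8470; k=3: 2940+0+35·42·55=83790 → min 8470.
Length 4: A_1..A_4: k=1: 0+8470+22·35·55=50820; k=2: 1540+4620+22·2·55=8580; k=3: 3388+0+22·42·55=54208 → min 8580.
Optimal parenthesization: ((A_1 A_2) (A_3 A_4)) with cost 8580.

8580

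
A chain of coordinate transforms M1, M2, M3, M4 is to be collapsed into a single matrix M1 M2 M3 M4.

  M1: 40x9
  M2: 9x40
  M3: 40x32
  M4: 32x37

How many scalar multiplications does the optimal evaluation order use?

35496

Adjacent pairs: M1M2 = 40·9·40 = 14400; M2M3 = 9·40·32 = 11520; M3M4 = 40·32·37 = 47360.
Length 3: M1..M3: k=1: 0+11520+40·9·32=23040; k=2: 14400+0+40·40·32=65600 → min 23040 | M2..M4: k=2: 0+47360+9·40·37=60680; k=3: 11520+0+9·32·37=22176 → min 22176.
Length 4: M1..M4: k=1: 0+22176+40·9·37=35496; k=2: 14400+47360+40·40·37=120960; k=3: 23040+0+40·32·37=70400 → min 35496.
Optimal order: (M1 ((M2 M3) M4)) with cost 35496.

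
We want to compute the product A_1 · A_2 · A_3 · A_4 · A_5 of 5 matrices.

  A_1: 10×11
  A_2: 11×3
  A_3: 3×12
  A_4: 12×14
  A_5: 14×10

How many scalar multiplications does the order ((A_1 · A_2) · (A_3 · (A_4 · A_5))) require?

(A_1 · A_2): 10×11 by 11×3 → 10×3, cost 10·11·3 = 330
(A_4 · A_5): 12×14 by 14×10 → 12×10, cost 12·14·10 = 1680
(A_3 · (A_4 · A_5)): 3×12 by 12×10 → 3×10, cost 3·12·10 = 360; cumulative 2040
((A_1 · A_2) · (A_3 · (A_4 · A_5))): 10×3 by 3×10 → 10×10, cost 10·3·10 = 300; cumulative 2670
Total: 2670 scalar multiplications.

2670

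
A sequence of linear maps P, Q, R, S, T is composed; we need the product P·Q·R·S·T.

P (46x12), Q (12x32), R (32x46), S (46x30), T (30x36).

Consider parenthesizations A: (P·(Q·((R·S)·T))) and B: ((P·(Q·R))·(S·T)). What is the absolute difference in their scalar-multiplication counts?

Order A = (P·(Q·((R·S)·T))): (R·S): 32×46 by 46×30 → 32×30, cost 32·46·30 = 44160; ((R·S)·T): 32×30 by 30×36 → 32×36, cost 32·30·36 = 34560; cumulative 78720; (Q·((R·S)·T)): 12×32 by 32×36 → 12×36, cost 12·32·36 = 13824; cumulative 92544; (P·(Q·((R·S)·T))): 46×12 by 12×36 → 46×36, cost 46·12·36 = 19872; cumulative 112416. Total 112416.
Order B = ((P·(Q·R))·(S·T)): (Q·R): 12×32 by 32×46 → 12×46, cost 12·32·46 = 17664; (P·(Q·R)): 46×12 by 12×46 → 46×46, cost 46·12·46 = 25392; cumulative 43056; (S·T): 46×30 by 30×36 → 46×36, cost 46·30·36 = 49680; ((P·(Q·R))·(S·T)): 46×46 by 46×36 → 46×36, cost 46·46·36 = 76176; cumulative 168912. Total 168912.
Difference: |112416 − 168912| = 56496.

56496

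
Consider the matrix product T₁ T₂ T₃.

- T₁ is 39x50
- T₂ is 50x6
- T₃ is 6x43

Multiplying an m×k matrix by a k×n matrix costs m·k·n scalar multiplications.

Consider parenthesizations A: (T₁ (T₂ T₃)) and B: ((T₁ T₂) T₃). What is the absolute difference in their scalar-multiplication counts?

Order A = (T₁ (T₂ T₃)): (T₂ T₃): 50×6 by 6×43 → 50×43, cost 50·6·43 = 12900; (T₁ (T₂ T₃)): 39×50 by 50×43 → 39×43, cost 39·50·43 = 83850; cumulative 96750. Total 96750.
Order B = ((T₁ T₂) T₃): (T₁ T₂): 39×50 by 50×6 → 39×6, cost 39·50·6 = 11700; ((T₁ T₂) T₃): 39×6 by 6×43 → 39×43, cost 39·6·43 = 10062; cumulative 21762. Total 21762.
Difference: |96750 − 21762| = 74988.

74988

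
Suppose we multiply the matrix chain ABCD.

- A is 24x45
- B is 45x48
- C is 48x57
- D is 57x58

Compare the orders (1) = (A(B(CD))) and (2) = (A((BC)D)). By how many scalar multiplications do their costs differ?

Order (1) = (A(B(CD))): (CD): 48×57 by 57×58 → 48×58, cost 48·57·58 = 158688; (B(CD)): 45×48 by 48×58 → 45×58, cost 45·48·58 = 125280; cumulative 283968; (A(B(CD))): 24×45 by 45×58 → 24×58, cost 24·45·58 = 62640; cumulative 346608. Total 346608.
Order (2) = (A((BC)D)): (BC): 45×48 by 48×57 → 45×57, cost 45·48·57 = 123120; ((BC)D): 45×57 by 57×58 → 45×58, cost 45·57·58 = 148770; cumulative 271890; (A((BC)D)): 24×45 by 45×58 → 24×58, cost 24·45·58 = 62640; cumulative 334530. Total 334530.
Difference: |346608 − 334530| = 12078.

12078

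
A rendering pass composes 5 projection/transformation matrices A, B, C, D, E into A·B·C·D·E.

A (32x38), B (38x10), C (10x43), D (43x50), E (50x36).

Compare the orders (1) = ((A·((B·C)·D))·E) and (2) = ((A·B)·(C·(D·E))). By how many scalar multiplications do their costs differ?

Order (1) = ((A·((B·C)·D))·E): (B·C): 38×10 by 10×43 → 38×43, cost 38·10·43 = 16340; ((B·C)·D): 38×43 by 43×50 → 38×50, cost 38·43·50 = 81700; cumulative 98040; (A·((B·C)·D)): 32×38 by 38×50 → 32×50, cost 32·38·50 = 60800; cumulative 158840; ((A·((B·C)·D))·E): 32×50 by 50×36 → 32×36, cost 32·50·36 = 57600; cumulative 216440. Total 216440.
Order (2) = ((A·B)·(C·(D·E))): (A·B): 32×38 by 38×10 → 32×10, cost 32·38·10 = 12160; (D·E): 43×50 by 50×36 → 43×36, cost 43·50·36 = 77400; (C·(D·E)): 10×43 by 43×36 → 10×36, cost 10·43·36 = 15480; cumulative 92880; ((A·B)·(C·(D·E))): 32×10 by 10×36 → 32×36, cost 32·10·36 = 11520; cumulative 116560. Total 116560.
Difference: |216440 − 116560| = 99880.

99880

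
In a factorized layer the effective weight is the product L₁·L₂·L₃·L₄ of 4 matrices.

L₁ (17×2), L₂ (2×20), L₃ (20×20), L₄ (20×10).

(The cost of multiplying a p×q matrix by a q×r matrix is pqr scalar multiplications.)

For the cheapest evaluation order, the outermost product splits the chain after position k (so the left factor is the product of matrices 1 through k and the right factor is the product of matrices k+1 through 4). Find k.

1

Adjacent pairs: L₁L₂ = 17·2·20 = 680; L₂L₃ = 2·20·20 = 800; L₃L₄ = 20·20·10 = 4000.
Length 3: L₁..L₃: k=1: 0+800+17·2·20=1480; k=2: 680+0+17·20·20=7480 → min 1480 | L₂..L₄: k=2: 0+4000+2·20·10=4400; k=3: 800+0+2·20·10=1200 → min 1200.
Top-level splits: k=1: (L₁..L₁)·(L₂..L₄) → 0+1200+17·2·10 = 1540; k=2: (L₁..L₂)·(L₃..L₄) → 680+4000+17·20·10 = 8080; k=3: (L₁..L₃)·(L₄..L₄) → 1480+0+17·20·10 = 4880.
Best split is after L₁, i.e. k = 1.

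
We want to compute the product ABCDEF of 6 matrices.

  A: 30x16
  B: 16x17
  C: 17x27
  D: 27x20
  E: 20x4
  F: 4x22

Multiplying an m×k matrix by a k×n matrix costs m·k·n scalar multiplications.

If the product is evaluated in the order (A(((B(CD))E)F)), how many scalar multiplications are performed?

27868

(CD): 17×27 by 27×20 → 17×20, cost 17·27·20 = 9180
(B(CD)): 16×17 by 17×20 → 16×20, cost 16·17·20 = 5440; cumulative 14620
((B(CD))E): 16×20 by 20×4 → 16×4, cost 16·20·4 = 1280; cumulative 15900
(((B(CD))E)F): 16×4 by 4×22 → 16×22, cost 16·4·22 = 1408; cumulative 17308
(A(((B(CD))E)F)): 30×16 by 16×22 → 30×22, cost 30·16·22 = 10560; cumulative 27868
Total: 27868 scalar multiplications.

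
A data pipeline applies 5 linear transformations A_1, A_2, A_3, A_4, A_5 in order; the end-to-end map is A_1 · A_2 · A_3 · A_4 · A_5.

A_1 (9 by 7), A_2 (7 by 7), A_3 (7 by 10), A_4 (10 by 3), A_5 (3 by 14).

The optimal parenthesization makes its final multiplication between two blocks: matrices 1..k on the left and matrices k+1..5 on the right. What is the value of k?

4

Adjacent pairs: A_1A_2 = 9·7·7 = 441; A_2A_3 = 7·7·10 = 490; A_3A_4 = 7·10·3 = 210; A_4A_5 = 10·3·14 = 420.
Length 3: A_1..A_3: k=1: 0+490+9·7·10=1120; k=2: 441+0+9·7·10=1071 → min 1071 | A_2..A_4: k=2: 0+210+7·7·3=357; k=3: 490+0+7·10·3=700 → min 357 | A_3..A_5: k=3: 0+420+7·10·14=1400; k=4: 210+0+7·3·14=504 → min 504.
Length 4: A_1..A_4: k=1: 0+357+9·7·3=546; k=2: 441+210+9·7·3=840; k=3: 1071+0+9·10·3=1341 → min 546 | A_2..A_5: k=2: 0+504+7·7·14=1190; k=3: 490+420+7·10·14=1890; k=4: 357+0+7·3·14=651 → min 651.
Top-level splits: k=1: (A_1..A_1)·(A_2..A_5) → 0+651+9·7·14 = 1533; k=2: (A_1..A_2)·(A_3..A_5) → 441+504+9·7·14 = 1827; k=3: (A_1..A_3)·(A_4..A_5) → 1071+420+9·10·14 = 2751; k=4: (A_1..A_4)·(A_5..A_5) → 546+0+9·3·14 = 924.
Best split is after A_4, i.e. k = 4.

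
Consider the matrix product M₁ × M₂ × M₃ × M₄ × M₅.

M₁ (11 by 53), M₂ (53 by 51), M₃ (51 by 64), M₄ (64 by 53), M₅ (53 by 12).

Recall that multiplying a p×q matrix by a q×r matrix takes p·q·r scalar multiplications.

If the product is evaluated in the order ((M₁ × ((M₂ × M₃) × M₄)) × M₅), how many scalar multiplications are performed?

390663

(M₂ × M₃): 53×51 by 51×64 → 53×64, cost 53·51·64 = 172992
((M₂ × M₃) × M₄): 53×64 by 64×53 → 53×53, cost 53·64·53 = 179776; cumulative 352768
(M₁ × ((M₂ × M₃) × M₄)): 11×53 by 53×53 → 11×53, cost 11·53·53 = 30899; cumulative 383667
((M₁ × ((M₂ × M₃) × M₄)) × M₅): 11×53 by 53×12 → 11×12, cost 11·53·12 = 6996; cumulative 390663
Total: 390663 scalar multiplications.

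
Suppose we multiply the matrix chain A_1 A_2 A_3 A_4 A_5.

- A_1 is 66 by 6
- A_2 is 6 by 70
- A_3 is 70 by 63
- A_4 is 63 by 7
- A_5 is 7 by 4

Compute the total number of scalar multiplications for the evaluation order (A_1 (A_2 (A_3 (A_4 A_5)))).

(A_4 A_5): 63×7 by 7×4 → 63×4, cost 63·7·4 = 1764
(A_3 (A_4 A_5)): 70×63 by 63×4 → 70×4, cost 70·63·4 = 17640; cumulative 19404
(A_2 (A_3 (A_4 A_5))): 6×70 by 70×4 → 6×4, cost 6·70·4 = 1680; cumulative 21084
(A_1 (A_2 (A_3 (A_4 A_5)))): 66×6 by 6×4 → 66×4, cost 66·6·4 = 1584; cumulative 22668
Total: 22668 scalar multiplications.

22668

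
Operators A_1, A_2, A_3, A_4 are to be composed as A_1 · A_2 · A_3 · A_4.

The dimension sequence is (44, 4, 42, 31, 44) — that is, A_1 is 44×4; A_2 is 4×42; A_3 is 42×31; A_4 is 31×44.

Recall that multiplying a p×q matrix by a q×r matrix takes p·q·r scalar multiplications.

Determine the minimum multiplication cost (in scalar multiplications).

Adjacent pairs: A_1A_2 = 44·4·42 = 7392; A_2A_3 = 4·42·31 = 5208; A_3A_4 = 42·31·44 = 57288.
Length 3: A_1..A_3: k=1: 0+5208+44·4·31=10664; k=2: 7392+0+44·42·31=64680 → min 10664 | A_2..A_4: k=2: 0+57288+4·42·44=64680; k=3: 5208+0+4·31·44=10664 → min 10664.
Length 4: A_1..A_4: k=1: 0+10664+44·4·44=18408; k=2: 7392+57288+44·42·44=145992; k=3: 10664+0+44·31·44=70680 → min 18408.
Optimal order: (A_1 · ((A_2 · A_3) · A_4)) with cost 18408.

18408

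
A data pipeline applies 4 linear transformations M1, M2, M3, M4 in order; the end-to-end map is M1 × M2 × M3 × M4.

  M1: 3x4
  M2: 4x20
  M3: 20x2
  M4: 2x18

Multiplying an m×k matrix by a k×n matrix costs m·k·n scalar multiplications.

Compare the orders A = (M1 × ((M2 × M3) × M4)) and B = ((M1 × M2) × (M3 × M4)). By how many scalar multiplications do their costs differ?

Order A = (M1 × ((M2 × M3) × M4)): (M2 × M3): 4×20 by 20×2 → 4×2, cost 4·20·2 = 160; ((M2 × M3) × M4): 4×2 by 2×18 → 4×18, cost 4·2·18 = 144; cumulative 304; (M1 × ((M2 × M3) × M4)): 3×4 by 4×18 → 3×18, cost 3·4·18 = 216; cumulative 520. Total 520.
Order B = ((M1 × M2) × (M3 × M4)): (M1 × M2): 3×4 by 4×20 → 3×20, cost 3·4·20 = 240; (M3 × M4): 20×2 by 2×18 → 20×18, cost 20·2·18 = 720; ((M1 × M2) × (M3 × M4)): 3×20 by 20×18 → 3×18, cost 3·20·18 = 1080; cumulative 2040. Total 2040.
Difference: |520 − 2040| = 1520.

1520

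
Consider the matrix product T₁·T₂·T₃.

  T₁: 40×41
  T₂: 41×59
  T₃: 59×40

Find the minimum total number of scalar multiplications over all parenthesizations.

Order (T₁·(T₂·T₃)): (T₂·T₃): 41×59 by 59×40 → 41×40, cost 41·59·40 = 96760; (T₁·(T₂·T₃)): 40×41 by 41×40 → 40×40, cost 40·41·40 = 65600; cumulative 162360. Total 162360.
Order ((T₁·T₂)·T₃): (T₁·T₂): 40×41 by 41×59 → 40×59, cost 40·41·59 = 96760; ((T₁·T₂)·T₃): 40×59 by 59×40 → 40×40, cost 40·59·40 = 94400; cumulative 191160. Total 191160.
Minimum: 162360.

162360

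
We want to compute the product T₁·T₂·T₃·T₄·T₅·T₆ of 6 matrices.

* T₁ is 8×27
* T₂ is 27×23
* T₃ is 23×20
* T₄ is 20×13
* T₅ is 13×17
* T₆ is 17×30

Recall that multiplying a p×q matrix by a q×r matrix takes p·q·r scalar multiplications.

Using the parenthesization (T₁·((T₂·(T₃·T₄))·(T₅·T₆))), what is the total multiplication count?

37693

(T₃·T₄): 23×20 by 20×13 → 23×13, cost 23·20·13 = 5980
(T₂·(T₃·T₄)): 27×23 by 23×13 → 27×13, cost 27·23·13 = 8073; cumulative 14053
(T₅·T₆): 13×17 by 17×30 → 13×30, cost 13·17·30 = 6630
((T₂·(T₃·T₄))·(T₅·T₆)): 27×13 by 13×30 → 27×30, cost 27·13·30 = 10530; cumulative 31213
(T₁·((T₂·(T₃·T₄))·(T₅·T₆))): 8×27 by 27×30 → 8×30, cost 8·27·30 = 6480; cumulative 37693
Total: 37693 scalar multiplications.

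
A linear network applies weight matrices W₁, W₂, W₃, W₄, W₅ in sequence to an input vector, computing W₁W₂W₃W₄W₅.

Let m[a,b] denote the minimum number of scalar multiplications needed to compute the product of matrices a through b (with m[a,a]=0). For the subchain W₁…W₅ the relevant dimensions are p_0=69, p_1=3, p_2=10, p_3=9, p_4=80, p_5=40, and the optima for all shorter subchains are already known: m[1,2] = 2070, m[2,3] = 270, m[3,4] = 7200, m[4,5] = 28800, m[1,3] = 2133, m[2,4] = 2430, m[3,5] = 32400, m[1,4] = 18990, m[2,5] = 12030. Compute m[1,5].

m[1,5] = min over k∈[1,4] of m[1,k]+m[k+1,5]+p_{0}·p_k·p_{5}.
k=1: 0 + 12030 + 69·3·40 = 20310; k=2: 2070 + 32400 + 69·10·40 = 62070; k=3: 2133 + 28800 + 69·9·40 = 55773; k=4: 18990 + 0 + 69·80·40 = 239790.
Minimum: 20310 at k=1.

20310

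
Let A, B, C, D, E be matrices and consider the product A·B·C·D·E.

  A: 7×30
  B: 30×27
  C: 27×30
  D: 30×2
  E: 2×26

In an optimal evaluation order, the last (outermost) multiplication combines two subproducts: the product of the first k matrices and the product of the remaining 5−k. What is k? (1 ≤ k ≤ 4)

Adjacent pairs: AB = 7·30·27 = 5670; BC = 30·27·30 = 24300; CD = 27·30·2 = 1620; DE = 30·2·26 = 1560.
Length 3: A..C: k=1: 0+24300+7·30·30=30600; k=2: 5670+0+7·27·30=11340 → min 11340 | B..D: k=2: 0+1620+30·27·2=3240; k=3: 24300+0+30·30·2=26100 → min 3240 | C..E: k=3: 0+1560+27·30·26=22620; k=4: 1620+0+27·2·26=3024 → min 3024.
Length 4: A..D: k=1: 0+3240+7·30·2=3660; k=2: 5670+1620+7·27·2=7668; k=3: 11340+0+7·30·2=11760 → min 3660 | B..E: k=2: 0+3024+30·27·26=24084; k=3: 24300+1560+30·30·26=49260; k=4: 3240+0+30·2·26=4800 → min 4800.
Top-level splits: k=1: (A..A)·(B..E) → 0+4800+7·30·26 = 10260; k=2: (A..B)·(C..E) → 5670+3024+7·27·26 = 13608; k=3: (A..C)·(D..E) → 11340+1560+7·30·26 = 18360; k=4: (A..D)·(E..E) → 3660+0+7·2·26 = 4024.
Best split is after D, i.e. k = 4.

4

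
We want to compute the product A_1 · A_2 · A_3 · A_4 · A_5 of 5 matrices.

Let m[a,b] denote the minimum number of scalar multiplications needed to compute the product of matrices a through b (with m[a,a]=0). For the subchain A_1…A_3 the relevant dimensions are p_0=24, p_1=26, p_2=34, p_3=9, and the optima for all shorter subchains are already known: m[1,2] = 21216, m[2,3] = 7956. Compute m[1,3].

13572

m[1,3] = min over k∈[1,2] of m[1,k]+m[k+1,3]+p_{0}·p_k·p_{3}.
k=1: 0 + 7956 + 24·26·9 = 13572; k=2: 21216 + 0 + 24·34·9 = 28560.
Minimum: 13572 at k=1.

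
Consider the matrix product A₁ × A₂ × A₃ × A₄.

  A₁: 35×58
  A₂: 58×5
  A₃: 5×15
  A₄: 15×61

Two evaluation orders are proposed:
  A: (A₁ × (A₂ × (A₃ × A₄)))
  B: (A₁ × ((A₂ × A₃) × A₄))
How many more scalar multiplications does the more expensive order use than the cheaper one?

35155

Order A = (A₁ × (A₂ × (A₃ × A₄))): (A₃ × A₄): 5×15 by 15×61 → 5×61, cost 5·15·61 = 4575; (A₂ × (A₃ × A₄)): 58×5 by 5×61 → 58×61, cost 58·5·61 = 17690; cumulative 22265; (A₁ × (A₂ × (A₃ × A₄))): 35×58 by 58×61 → 35×61, cost 35·58·61 = 123830; cumulative 146095. Total 146095.
Order B = (A₁ × ((A₂ × A₃) × A₄)): (A₂ × A₃): 58×5 by 5×15 → 58×15, cost 58·5·15 = 4350; ((A₂ × A₃) × A₄): 58×15 by 15×61 → 58×61, cost 58·15·61 = 53070; cumulative 57420; (A₁ × ((A₂ × A₃) × A₄)): 35×58 by 58×61 → 35×61, cost 35·58·61 = 123830; cumulative 181250. Total 181250.
Difference: |146095 − 181250| = 35155.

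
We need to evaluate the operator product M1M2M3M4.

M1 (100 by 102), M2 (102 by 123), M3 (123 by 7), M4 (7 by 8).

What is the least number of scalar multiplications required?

Adjacent pairs: M1M2 = 100·102·123 = 1254600; M2M3 = 102·123·7 = 87822; M3M4 = 123·7·8 = 6888.
Length 3: M1..M3: k=1: 0+87822+100·102·7=159222; k=2: 1254600+0+100·123·7=1340700 → min 159222 | M2..M4: k=2: 0+6888+102·123·8=107256; k=3: 87822+0+102·7·8=93534 → min 93534.
Length 4: M1..M4: k=1: 0+93534+100·102·8=175134; k=2: 1254600+6888+100·123·8=1359888; k=3: 159222+0+100·7·8=164822 → min 164822.
Optimal order: ((M1(M2M3))M4) with cost 164822.

164822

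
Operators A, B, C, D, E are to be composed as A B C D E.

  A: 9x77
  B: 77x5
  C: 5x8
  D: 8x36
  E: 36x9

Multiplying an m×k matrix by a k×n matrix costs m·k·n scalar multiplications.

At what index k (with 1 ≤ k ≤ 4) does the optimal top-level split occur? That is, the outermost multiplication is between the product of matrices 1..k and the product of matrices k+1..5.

Adjacent pairs: AB = 9·77·5 = 3465; BC = 77·5·8 = 3080; CD = 5·8·36 = 1440; DE = 8·36·9 = 2592.
Length 3: A..C: k=1: 0+3080+9·77·8=8624; k=2: 3465+0+9·5·8=3825 → min 3825 | B..D: k=2: 0+1440+77·5·36=15300; k=3: 3080+0+77·8·36=25256 → min 15300 | C..E: k=3: 0+2592+5·8·9=2952; k=4: 1440+0+5·36·9=3060 → min 2952.
Length 4: A..D: k=1: 0+15300+9·77·36=40248; k=2: 3465+1440+9·5·36=6525; k=3: 3825+0+9·8·36=6417 → min 6417 | B..E: k=2: 0+2952+77·5·9=6417; k=3: 3080+2592+77·8·9=11216; k=4: 15300+0+77·36·9=40248 → min 6417.
Top-level splits: k=1: (A..A)·(B..E) → 0+6417+9·77·9 = 12654; k=2: (A..B)·(C..E) → 3465+2952+9·5·9 = 6822; k=3: (A..C)·(D..E) → 3825+2592+9·8·9 = 7065; k=4: (A..D)·(E..E) → 6417+0+9·36·9 = 9333.
Best split is after B, i.e. k = 2.

2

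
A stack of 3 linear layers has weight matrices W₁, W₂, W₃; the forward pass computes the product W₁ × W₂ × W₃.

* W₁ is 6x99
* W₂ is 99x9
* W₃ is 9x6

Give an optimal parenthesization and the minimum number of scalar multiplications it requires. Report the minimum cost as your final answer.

5670

(W₁ × (W₂ × W₃)): cost 8910.
((W₁ × W₂) × W₃): cost 5670.
Optimal: ((W₁ × W₂) × W₃) with cost 5670.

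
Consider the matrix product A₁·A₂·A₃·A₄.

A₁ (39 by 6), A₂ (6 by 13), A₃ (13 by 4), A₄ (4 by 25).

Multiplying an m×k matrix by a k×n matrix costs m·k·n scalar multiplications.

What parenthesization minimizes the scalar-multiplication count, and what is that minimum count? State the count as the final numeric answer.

Adjacent pairs: A₁A₂ = 39·6·13 = 3042; A₂A₃ = 6·13·4 = 312; A₃A₄ = 13·4·25 = 1300.
Length 3: A₁..A₃: k=1: 0+312+39·6·4=1248; k=2: 3042+0+39·13·4=5070 → min 1248 | A₂..A₄: k=2: 0+1300+6·13·25=3250; k=3: 312+0+6·4·25=912 → min 912.
Length 4: A₁..A₄: k=1: 0+912+39·6·25=6762; k=2: 3042+1300+39·13·25=17017; k=3: 1248+0+39·4·25=5148 → min 5148.
Optimal parenthesization: ((A₁·(A₂·A₃))·A₄) with cost 5148.

5148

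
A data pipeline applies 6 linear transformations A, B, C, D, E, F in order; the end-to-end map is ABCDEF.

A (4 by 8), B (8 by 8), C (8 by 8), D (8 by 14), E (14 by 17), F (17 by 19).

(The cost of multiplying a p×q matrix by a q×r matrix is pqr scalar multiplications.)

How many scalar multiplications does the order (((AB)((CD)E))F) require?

(AB): 4×8 by 8×8 → 4×8, cost 4·8·8 = 256
(CD): 8×8 by 8×14 → 8×14, cost 8·8·14 = 896
((CD)E): 8×14 by 14×17 → 8×17, cost 8·14·17 = 1904; cumulative 2800
((AB)((CD)E)): 4×8 by 8×17 → 4×17, cost 4·8·17 = 544; cumulative 3600
(((AB)((CD)E))F): 4×17 by 17×19 → 4×19, cost 4·17·19 = 1292; cumulative 4892
Total: 4892 scalar multiplications.

4892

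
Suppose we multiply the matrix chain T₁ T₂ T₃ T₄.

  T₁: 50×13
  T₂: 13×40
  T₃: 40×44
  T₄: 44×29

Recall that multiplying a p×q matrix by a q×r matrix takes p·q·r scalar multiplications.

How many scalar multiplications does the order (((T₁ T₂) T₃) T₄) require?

177800

(T₁ T₂): 50×13 by 13×40 → 50×40, cost 50·13·40 = 26000
((T₁ T₂) T₃): 50×40 by 40×44 → 50×44, cost 50·40·44 = 88000; cumulative 114000
(((T₁ T₂) T₃) T₄): 50×44 by 44×29 → 50×29, cost 50·44·29 = 63800; cumulative 177800
Total: 177800 scalar multiplications.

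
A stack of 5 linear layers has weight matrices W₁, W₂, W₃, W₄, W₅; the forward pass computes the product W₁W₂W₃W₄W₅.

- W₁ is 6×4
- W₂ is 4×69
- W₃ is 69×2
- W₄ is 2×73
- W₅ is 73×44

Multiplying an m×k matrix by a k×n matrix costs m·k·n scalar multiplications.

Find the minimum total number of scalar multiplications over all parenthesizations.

7552

Adjacent pairs: W₁W₂ = 6·4·69 = 1656; W₂W₃ = 4·69·2 = 552; W₃W₄ = 69·2·73 = 10074; W₄W₅ = 2·73·44 = 6424.
Length 3: W₁..W₃: k=1: 0+552+6·4·2=600; k=2: 1656+0+6·69·2=2484 → min 600 | W₂..W₄: k=2: 0+10074+4·69·73=30222; k=3: 552+0+4·2·73=1136 → min 1136 | W₃..W₅: k=3: 0+6424+69·2·44=12496; k=4: 10074+0+69·73·44=231702 → min 12496.
Length 4: W₁..W₄: k=1: 0+1136+6·4·73=2888; k=2: 1656+10074+6·69·73=41952; k=3: 600+0+6·2·73=1476 → min 1476 | W₂..W₅: k=2: 0+12496+4·69·44=24640; k=3: 552+6424+4·2·44=7328; k=4: 1136+0+4·73·44=13984 → min 7328.
Length 5: W₁..W₅: k=1: 0+7328+6·4·44=8384; k=2: 1656+12496+6·69·44=32368; k=3: 600+6424+6·2·44=7552; k=4: 1476+0+6·73·44=20748 → min 7552.
Optimal order: ((W₁(W₂W₃))(W₄W₅)) with cost 7552.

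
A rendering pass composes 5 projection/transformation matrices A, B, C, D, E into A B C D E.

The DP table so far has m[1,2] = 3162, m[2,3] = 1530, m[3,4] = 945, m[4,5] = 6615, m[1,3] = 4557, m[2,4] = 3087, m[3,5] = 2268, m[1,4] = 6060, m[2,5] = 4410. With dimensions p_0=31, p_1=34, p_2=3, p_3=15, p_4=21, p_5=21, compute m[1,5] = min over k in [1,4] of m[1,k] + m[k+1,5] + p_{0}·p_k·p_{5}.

7383

m[1,5] = min over k∈[1,4] of m[1,k]+m[k+1,5]+p_{0}·p_k·p_{5}.
k=1: 0 + 4410 + 31·34·21 = 26544; k=2: 3162 + 2268 + 31·3·21 = 7383; k=3: 4557 + 6615 + 31·15·21 = 20937; k=4: 6060 + 0 + 31·21·21 = 19731.
Minimum: 7383 at k=2.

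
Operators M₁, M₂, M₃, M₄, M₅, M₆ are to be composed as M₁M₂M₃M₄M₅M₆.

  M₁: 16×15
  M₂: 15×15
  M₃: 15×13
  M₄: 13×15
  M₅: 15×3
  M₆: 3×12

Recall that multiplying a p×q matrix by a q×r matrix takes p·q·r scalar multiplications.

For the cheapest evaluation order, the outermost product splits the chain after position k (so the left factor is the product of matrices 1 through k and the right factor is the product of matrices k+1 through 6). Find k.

5

Adjacent pairs: M₁M₂ = 16·15·15 = 3600; M₂M₃ = 15·15·13 = 2925; M₃M₄ = 15·13·15 = 2925; M₄M₅ = 13·15·3 = 585; M₅M₆ = 15·3·12 = 540.
Length 3: M₁..M₃: k=1: 0+2925+16·15·13=6045; k=2: 3600+0+16·15·13=6720 → min 6045 | M₂..M₄: k=2: 0+2925+15·15·15=6300; k=3: 2925+0+15·13·15=5850 → min 5850 | M₃..M₅: k=3: 0+585+15·13·3=1170; k=4: 2925+0+15·15·3=3600 → min 1170 | M₄..M₆: k=4: 0+540+13·15·12=2880; k=5: 585+0+13·3·12=1053 → min 1053.
Length 4: M₁..M₄: k=1: 0+5850+16·15·15=9450; k=2: 3600+2925+16·15·15=10125; k=3: 6045+0+16·13·15=9165 → min 9165 | M₂..M₅: k=2: 0+1170+15·15·3=1845; k=3: 2925+585+15·13·3=4095; k=4: 5850+0+15·15·3=6525 → min 1845 | M₃..M₆: k=3: 0+1053+15·13·12=3393; k=4: 2925+540+15·15·12=6165; k=5: 1170+0+15·3·12=1710 → min 1710.
Length 5: M₁..M₅: k=1: 0+1845+16·15·3=2565; k=2: 3600+1170+16·15·3=5490; k=3: 6045+585+16·13·3=7254; k=4: 9165+0+16·15·3=9885 → min 2565 | M₂..M₆: k=2: 0+1710+15·15·12=4410; k=3: 2925+1053+15·13·12=6318; k=4: 5850+540+15·15·12=9090; k=5: 1845+0+15·3·12=2385 → min 2385.
Top-level splits: k=1: (M₁..M₁)·(M₂..M₆) → 0+2385+16·15·12 = 5265; k=2: (M₁..M₂)·(M₃..M₆) → 3600+1710+16·15·12 = 8190; k=3: (M₁..M₃)·(M₄..M₆) → 6045+1053+16·13·12 = 9594; k=4: (M₁..M₄)·(M₅..M₆) → 9165+540+16·15·12 = 12585; k=5: (M₁..M₅)·(M₆..M₆) → 2565+0+16·3·12 = 3141.
Best split is after M₅, i.e. k = 5.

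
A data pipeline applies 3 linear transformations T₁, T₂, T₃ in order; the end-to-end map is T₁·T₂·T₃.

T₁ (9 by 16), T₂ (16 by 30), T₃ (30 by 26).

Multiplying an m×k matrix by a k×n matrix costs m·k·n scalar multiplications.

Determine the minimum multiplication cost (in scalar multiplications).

Order (T₁·(T₂·T₃)): (T₂·T₃): 16×30 by 30×26 → 16×26, cost 16·30·26 = 12480; (T₁·(T₂·T₃)): 9×16 by 16×26 → 9×26, cost 9·16·26 = 3744; cumulative 16224. Total 16224.
Order ((T₁·T₂)·T₃): (T₁·T₂): 9×16 by 16×30 → 9×30, cost 9·16·30 = 4320; ((T₁·T₂)·T₃): 9×30 by 30×26 → 9×26, cost 9·30·26 = 7020; cumulative 11340. Total 11340.
Minimum: 11340.

11340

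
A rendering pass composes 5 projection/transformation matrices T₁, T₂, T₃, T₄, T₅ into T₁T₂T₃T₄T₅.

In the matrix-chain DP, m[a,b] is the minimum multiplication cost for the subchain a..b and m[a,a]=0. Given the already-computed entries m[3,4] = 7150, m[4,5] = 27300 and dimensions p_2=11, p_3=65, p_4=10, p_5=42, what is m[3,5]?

11770

m[3,5] = min over k∈[3,4] of m[3,k]+m[k+1,5]+p_{2}·p_k·p_{5}.
k=3: 0 + 27300 + 11·65·42 = 57330; k=4: 7150 + 0 + 11·10·42 = 11770.
Minimum: 11770 at k=4.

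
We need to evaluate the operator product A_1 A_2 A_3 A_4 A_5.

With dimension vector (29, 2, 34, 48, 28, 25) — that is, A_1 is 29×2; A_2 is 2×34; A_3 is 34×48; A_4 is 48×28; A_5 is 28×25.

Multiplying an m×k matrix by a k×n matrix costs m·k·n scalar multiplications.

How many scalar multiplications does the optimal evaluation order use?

8802

Adjacent pairs: A_1A_2 = 29·2·34 = 1972; A_2A_3 = 2·34·48 = 3264; A_3A_4 = 34·48·28 = 45696; A_4A_5 = 48·28·25 = 33600.
Length 3: A_1..A_3: k=1: 0+3264+29·2·48=6048; k=2: 1972+0+29·34·48=49300 → min 6048 | A_2..A_4: k=2: 0+45696+2·34·28=47600; k=3: 3264+0+2·48·28=5952 → min 5952 | A_3..A_5: k=3: 0+33600+34·48·25=74400; k=4: 45696+0+34·28·25=69496 → min 69496.
Length 4: A_1..A_4: k=1: 0+5952+29·2·28=7576; k=2: 1972+45696+29·34·28=75276; k=3: 6048+0+29·48·28=45024 → min 7576 | A_2..A_5: k=2: 0+69496+2·34·25=71196; k=3: 3264+33600+2·48·25=39264; k=4: 5952+0+2·28·25=7352 → min 7352.
Length 5: A_1..A_5: k=1: 0+7352+29·2·25=8802; k=2: 1972+69496+29·34·25=96118; k=3: 6048+33600+29·48·25=74448; k=4: 7576+0+29·28·25=27876 → min 8802.
Optimal order: (A_1 (((A_2 A_3) A_4) A_5)) with cost 8802.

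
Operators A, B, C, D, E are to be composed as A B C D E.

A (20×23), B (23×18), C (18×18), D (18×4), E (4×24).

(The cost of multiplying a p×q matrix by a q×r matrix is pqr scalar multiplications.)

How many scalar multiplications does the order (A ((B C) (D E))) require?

(B C): 23×18 by 18×18 → 23×18, cost 23·18·18 = 7452
(D E): 18×4 by 4×24 → 18×24, cost 18·4·24 = 1728
((B C) (D E)): 23×18 by 18×24 → 23×24, cost 23·18·24 = 9936; cumulative 19116
(A ((B C) (D E))): 20×23 by 23×24 → 20×24, cost 20·23·24 = 11040; cumulative 30156
Total: 30156 scalar multiplications.

30156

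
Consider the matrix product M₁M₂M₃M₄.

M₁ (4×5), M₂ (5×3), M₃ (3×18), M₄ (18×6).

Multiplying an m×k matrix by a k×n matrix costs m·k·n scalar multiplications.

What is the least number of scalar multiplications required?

456

Adjacent pairs: M₁M₂ = 4·5·3 = 60; M₂M₃ = 5·3·18 = 270; M₃M₄ = 3·18·6 = 324.
Length 3: M₁..M₃: k=1: 0+270+4·5·18=630; k=2: 60+0+4·3·18=276 → min 276 | M₂..M₄: k=2: 0+324+5·3·6=414; k=3: 270+0+5·18·6=810 → min 414.
Length 4: M₁..M₄: k=1: 0+414+4·5·6=534; k=2: 60+324+4·3·6=456; k=3: 276+0+4·18·6=708 → min 456.
Optimal order: ((M₁M₂)(M₃M₄)) with cost 456.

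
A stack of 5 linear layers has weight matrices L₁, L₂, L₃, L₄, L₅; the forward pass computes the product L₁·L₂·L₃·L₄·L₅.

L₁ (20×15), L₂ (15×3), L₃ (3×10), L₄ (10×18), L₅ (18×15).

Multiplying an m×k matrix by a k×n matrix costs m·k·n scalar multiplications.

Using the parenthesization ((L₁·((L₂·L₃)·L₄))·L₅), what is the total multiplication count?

13950

(L₂·L₃): 15×3 by 3×10 → 15×10, cost 15·3·10 = 450
((L₂·L₃)·L₄): 15×10 by 10×18 → 15×18, cost 15·10·18 = 2700; cumulative 3150
(L₁·((L₂·L₃)·L₄)): 20×15 by 15×18 → 20×18, cost 20·15·18 = 5400; cumulative 8550
((L₁·((L₂·L₃)·L₄))·L₅): 20×18 by 18×15 → 20×15, cost 20·18·15 = 5400; cumulative 13950
Total: 13950 scalar multiplications.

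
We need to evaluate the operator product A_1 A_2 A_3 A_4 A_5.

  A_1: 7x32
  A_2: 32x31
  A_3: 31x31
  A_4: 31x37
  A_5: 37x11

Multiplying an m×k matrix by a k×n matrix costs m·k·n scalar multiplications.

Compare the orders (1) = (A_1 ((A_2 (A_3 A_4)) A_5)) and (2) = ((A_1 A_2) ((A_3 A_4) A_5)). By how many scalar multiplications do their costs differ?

Order (1) = (A_1 ((A_2 (A_3 A_4)) A_5)): (A_3 A_4): 31×31 by 31×37 → 31×37, cost 31·31·37 = 35557; (A_2 (A_3 A_4)): 32×31 by 31×37 → 32×37, cost 32·31·37 = 36704; cumulative 72261; ((A_2 (A_3 A_4)) A_5): 32×37 by 37×11 → 32×11, cost 32·37·11 = 13024; cumulative 85285; (A_1 ((A_2 (A_3 A_4)) A_5)): 7×32 by 32×11 → 7×11, cost 7·32·11 = 2464; cumulative 87749. Total 87749.
Order (2) = ((A_1 A_2) ((A_3 A_4) A_5)): (A_1 A_2): 7×32 by 32×31 → 7×31, cost 7·32·31 = 6944; (A_3 A_4): 31×31 by 31×37 → 31×37, cost 31·31·37 = 35557; ((A_3 A_4) A_5): 31×37 by 37×11 → 31×11, cost 31·37·11 = 12617; cumulative 48174; ((A_1 A_2) ((A_3 A_4) A_5)): 7×31 by 31×11 → 7×11, cost 7·31·11 = 2387; cumulative 57505. Total 57505.
Difference: |87749 − 57505| = 30244.

30244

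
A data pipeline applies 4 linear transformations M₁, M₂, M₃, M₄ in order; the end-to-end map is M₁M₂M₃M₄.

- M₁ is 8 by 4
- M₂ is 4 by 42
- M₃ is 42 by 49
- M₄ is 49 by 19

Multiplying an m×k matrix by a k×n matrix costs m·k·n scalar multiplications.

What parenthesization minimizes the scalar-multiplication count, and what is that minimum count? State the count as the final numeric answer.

12564

Adjacent pairs: M₁M₂ = 8·4·42 = 1344; M₂M₃ = 4·42·49 = 8232; M₃M₄ = 42·49·19 = 39102.
Length 3: M₁..M₃: k=1: 0+8232+8·4·49=9800; k=2: 1344+0+8·42·49=17808 → min 9800 | M₂..M₄: k=2: 0+39102+4·42·19=42294; k=3: 8232+0+4·49·19=11956 → min 11956.
Length 4: M₁..M₄: k=1: 0+11956+8·4·19=12564; k=2: 1344+39102+8·42·19=46830; k=3: 9800+0+8·49·19=17248 → min 12564.
Optimal parenthesization: (M₁((M₂M₃)M₄)) with cost 12564.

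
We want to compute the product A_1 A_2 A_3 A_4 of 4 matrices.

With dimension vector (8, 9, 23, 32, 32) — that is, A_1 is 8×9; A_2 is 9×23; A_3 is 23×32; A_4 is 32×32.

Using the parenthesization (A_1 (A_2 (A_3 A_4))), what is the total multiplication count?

32480

(A_3 A_4): 23×32 by 32×32 → 23×32, cost 23·32·32 = 23552
(A_2 (A_3 A_4)): 9×23 by 23×32 → 9×32, cost 9·23·32 = 6624; cumulative 30176
(A_1 (A_2 (A_3 A_4))): 8×9 by 9×32 → 8×32, cost 8·9·32 = 2304; cumulative 32480
Total: 32480 scalar multiplications.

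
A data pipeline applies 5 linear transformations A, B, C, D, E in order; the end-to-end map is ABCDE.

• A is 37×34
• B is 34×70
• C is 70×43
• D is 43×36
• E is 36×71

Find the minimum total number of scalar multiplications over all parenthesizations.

294832

Adjacent pairs: AB = 37·34·70 = 88060; BC = 34·70·43 = 102340; CD = 70·43·36 = 108360; DE = 43·36·71 = 109908.
Length 3: A..C: k=1: 0+102340+37·34·43=156434; k=2: 88060+0+37·70·43=199430 → min 156434 | B..D: k=2: 0+108360+34·70·36=194040; k=3: 102340+0+34·43·36=154972 → min 154972 | C..E: k=3: 0+109908+70·43·71=323618; k=4: 108360+0+70·36·71=287280 → min 287280.
Length 4: A..D: k=1: 0+154972+37·34·36=200260; k=2: 88060+108360+37·70·36=289660; k=3: 156434+0+37·43·36=213710 → min 200260 | B..E: k=2: 0+287280+34·70·71=456260; k=3: 102340+109908+34·43·71=316050; k=4: 154972+0+34·36·71=241876 → min 241876.
Length 5: A..E: k=1: 0+241876+37·34·71=331194; k=2: 88060+287280+37·70·71=559230; k=3: 156434+109908+37·43·71=379303; k=4: 200260+0+37·36·71=294832 → min 294832.
Optimal order: ((A((BC)D))E) with cost 294832.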